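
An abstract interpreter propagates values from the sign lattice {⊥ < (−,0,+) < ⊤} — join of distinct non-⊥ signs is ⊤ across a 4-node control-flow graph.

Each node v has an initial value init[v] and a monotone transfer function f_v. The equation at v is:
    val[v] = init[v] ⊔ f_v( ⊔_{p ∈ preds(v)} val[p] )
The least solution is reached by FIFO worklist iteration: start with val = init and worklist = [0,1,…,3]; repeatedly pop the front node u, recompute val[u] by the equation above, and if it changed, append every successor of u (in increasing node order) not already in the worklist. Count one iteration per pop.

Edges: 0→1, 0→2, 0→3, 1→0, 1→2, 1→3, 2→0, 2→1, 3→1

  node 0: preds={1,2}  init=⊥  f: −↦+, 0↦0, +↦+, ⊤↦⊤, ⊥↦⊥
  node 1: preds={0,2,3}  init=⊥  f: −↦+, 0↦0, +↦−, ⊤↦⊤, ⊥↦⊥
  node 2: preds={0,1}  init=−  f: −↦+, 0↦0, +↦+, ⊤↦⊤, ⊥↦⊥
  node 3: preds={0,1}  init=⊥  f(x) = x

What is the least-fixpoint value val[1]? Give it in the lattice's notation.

⊤

Trace (8 dequeues):
  [1] u=0 | in − | out + | prev ⊥ | push {}
  [2] u=1 | in ⊤ | out ⊤ | prev ⊥ | push {0}
  [3] u=2 | in ⊤ | out ⊤ | prev − | push {1}
  [4] u=3 | in ⊤ | out ⊤ | prev ⊥ | push {}
  [5] u=0 | in ⊤ | out ⊤ | prev + | push {2,3}
  [6] u=1 | in ⊤ | out ⊤ | ==
  [7] u=2 | in ⊤ | out ⊤ | ==
  [8] u=3 | in ⊤ | out ⊤ | ==

Converged values:
  [0] ⊤
  [1] ⊤
  [2] ⊤
  [3] ⊤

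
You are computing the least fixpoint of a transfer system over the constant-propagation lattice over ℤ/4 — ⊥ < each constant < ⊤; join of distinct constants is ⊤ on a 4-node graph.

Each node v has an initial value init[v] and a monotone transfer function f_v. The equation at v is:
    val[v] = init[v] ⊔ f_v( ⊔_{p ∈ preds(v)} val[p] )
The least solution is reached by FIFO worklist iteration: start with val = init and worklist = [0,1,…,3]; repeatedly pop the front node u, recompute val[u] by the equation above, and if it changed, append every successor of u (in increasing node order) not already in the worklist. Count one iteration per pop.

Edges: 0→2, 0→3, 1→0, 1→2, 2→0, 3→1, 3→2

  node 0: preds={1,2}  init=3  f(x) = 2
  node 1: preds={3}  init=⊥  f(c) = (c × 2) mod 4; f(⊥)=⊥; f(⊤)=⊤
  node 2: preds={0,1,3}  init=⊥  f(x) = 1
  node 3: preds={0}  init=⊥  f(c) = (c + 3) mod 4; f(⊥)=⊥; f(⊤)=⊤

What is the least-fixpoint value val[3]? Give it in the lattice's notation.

Iteration log — 8 steps:
  step 1. node 0  ⊔preds=⊥  new=⊤  old=3  +wl: 
  step 2. node 1  ⊔preds=⊥  new=⊥  stable
  step 3. node 2  ⊔preds=⊤  new=1  old=⊥  +wl: 0
  step 4. node 3  ⊔preds=⊤  new=⊤  old=⊥  +wl: 1,2
  step 5. node 0  ⊔preds=1  new=⊤  stable
  step 6. node 1  ⊔preds=⊤  new=⊤  old=⊥  +wl: 0
  step 7. node 2  ⊔preds=⊤  new=1  stable
  step 8. node 0  ⊔preds=⊤  new=⊤  stable

Least fixpoint reached:
  node 0: ⊤
  node 1: ⊤
  node 2: 1
  node 3: ⊤

⊤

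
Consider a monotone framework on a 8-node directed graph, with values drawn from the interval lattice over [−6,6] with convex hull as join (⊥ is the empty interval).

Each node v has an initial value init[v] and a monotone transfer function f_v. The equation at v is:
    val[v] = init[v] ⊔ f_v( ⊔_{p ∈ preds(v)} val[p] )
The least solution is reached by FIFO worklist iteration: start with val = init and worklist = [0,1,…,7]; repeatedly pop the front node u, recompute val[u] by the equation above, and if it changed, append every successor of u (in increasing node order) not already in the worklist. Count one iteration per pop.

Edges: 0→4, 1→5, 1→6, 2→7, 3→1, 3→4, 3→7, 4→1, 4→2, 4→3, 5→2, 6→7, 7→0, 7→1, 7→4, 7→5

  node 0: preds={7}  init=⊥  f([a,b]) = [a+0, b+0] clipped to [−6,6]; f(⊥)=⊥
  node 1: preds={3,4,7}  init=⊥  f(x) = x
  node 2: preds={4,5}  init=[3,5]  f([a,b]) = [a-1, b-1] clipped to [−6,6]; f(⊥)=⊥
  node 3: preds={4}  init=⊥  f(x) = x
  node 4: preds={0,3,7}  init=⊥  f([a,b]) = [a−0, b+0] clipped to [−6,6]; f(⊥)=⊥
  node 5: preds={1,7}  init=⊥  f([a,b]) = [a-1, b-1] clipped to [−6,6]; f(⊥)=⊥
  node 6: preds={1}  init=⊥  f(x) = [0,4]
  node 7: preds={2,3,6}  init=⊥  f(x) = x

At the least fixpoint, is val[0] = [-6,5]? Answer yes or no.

Iteration log — 47 steps:
  step 1. node 0  ⊔preds=⊥  new=⊥  stable
  step 2. node 1  ⊔preds=⊥  new=⊥  stable
  step 3. node 2  ⊔preds=⊥  new=[3,5]  stable
  step 4. node 3  ⊔preds=⊥  new=⊥  stable
  step 5. node 4  ⊔preds=⊥  new=⊥  stable
  step 6. node 5  ⊔preds=⊥  new=⊥  stable
  step 7. node 6  ⊔preds=⊥  new=[0,4]  old=⊥  +wl: 
  step 8. node 7  ⊔preds=[0,5]  new=[0,5]  old=⊥  +wl: 0,1,4,5
  step 9. node 0  ⊔preds=[0,5]  new=[0,5]  old=⊥  +wl: 
  step 10. node 1  ⊔preds=[0,5]  new=[0,5]  old=⊥  +wl: 6
  step 11. node 4  ⊔preds=[0,5]  new=[0,5]  old=⊥  +wl: 1,2,3
  step 12. node 5  ⊔preds=[0,5]  new=[-1,4]  old=⊥  +wl: 
  step 13. node 6  ⊔preds=[0,5]  new=[0,4]  stable
  step 14. node 1  ⊔preds=[0,5]  new=[0,5]  stable
  step 15. node 2  ⊔preds=[-1,5]  new=[-2,5]  old=[3,5]  +wl: 7
  step 16. node 3  ⊔preds=[0,5]  new=[0,5]  old=⊥  +wl: 1,4
  step 17. node 7  ⊔preds=[-2,5]  new=[-2,5]  old=[0,5]  +wl: 0,5
  step 18. node 1  ⊔preds=[-2,5]  new=[-2,5]  old=[0,5]  +wl: 6
  step 19. node 4  ⊔preds=[-2,5]  new=[-2,5]  old=[0,5]  +wl: 1,2,3
  step 20. node 0  ⊔preds=[-2,5]  new=[-2,5]  old=[0,5]  +wl: 4
  step 21. node 5  ⊔preds=[-2,5]  new=[-3,4]  old=[-1,4]  +wl: 
  step 22. node 6  ⊔preds=[-2,5]  new=[0,4]  stable
  step 23. node 1  ⊔preds=[-2,5]  new=[-2,5]  stable
  step 24. node 2  ⊔preds=[-3,5]  new=[-4,5]  old=[-2,5]  +wl: 7
  step 25. node 3  ⊔preds=[-2,5]  new=[-2,5]  old=[0,5]  +wl: 1
  step 26. node 4  ⊔preds=[-2,5]  new=[-2,5]  stable
  step 27. node 7  ⊔preds=[-4,5]  new=[-4,5]  old=[-2,5]  +wl: 0,4,5
  step 28. node 1  ⊔preds=[-4,5]  new=[-4,5]  old=[-2,5]  +wl: 6
  step 29. node 0  ⊔preds=[-4,5]  new=[-4,5]  old=[-2,5]  +wl: 
  step 30. node 4  ⊔preds=[-4,5]  new=[-4,5]  old=[-2,5]  +wl: 1,2,3
  step 31. node 5  ⊔preds=[-4,5]  new=[-5,4]  old=[-3,4]  +wl: 
  step 32. node 6  ⊔preds=[-4,5]  new=[0,4]  stable
  step 33. node 1  ⊔preds=[-4,5]  new=[-4,5]  stable
  step 34. node 2  ⊔preds=[-5,5]  new=[-6,5]  old=[-4,5]  +wl: 7
  step 35. node 3  ⊔preds=[-4,5]  new=[-4,5]  old=[-2,5]  +wl: 1,4
  step 36. node 7  ⊔preds=[-6,5]  new=[-6,5]  old=[-4,5]  +wl: 0,5
  step 37. node 1  ⊔preds=[-6,5]  new=[-6,5]  old=[-4,5]  +wl: 6
  step 38. node 4  ⊔preds=[-6,5]  new=[-6,5]  old=[-4,5]  +wl: 1,2,3
  step 39. node 0  ⊔preds=[-6,5]  new=[-6,5]  old=[-4,5]  +wl: 4
  step 40. node 5  ⊔preds=[-6,5]  new=[-6,4]  old=[-5,4]  +wl: 
  step 41. node 6  ⊔preds=[-6,5]  new=[0,4]  stable
  step 42. node 1  ⊔preds=[-6,5]  new=[-6,5]  stable
  step 43. node 2  ⊔preds=[-6,5]  new=[-6,5]  stable
  step 44. node 3  ⊔preds=[-6,5]  new=[-6,5]  old=[-4,5]  +wl: 1,7
  step 45. node 4  ⊔preds=[-6,5]  new=[-6,5]  stable
  step 46. node 1  ⊔preds=[-6,5]  new=[-6,5]  stable
  step 47. node 7  ⊔preds=[-6,5]  new=[-6,5]  stable

Least fixpoint reached:
  node 0: [-6,5]
  node 1: [-6,5]
  node 2: [-6,5]
  node 3: [-6,5]
  node 4: [-6,5]
  node 5: [-6,4]
  node 6: [0,4]
  node 7: [-6,5]

yes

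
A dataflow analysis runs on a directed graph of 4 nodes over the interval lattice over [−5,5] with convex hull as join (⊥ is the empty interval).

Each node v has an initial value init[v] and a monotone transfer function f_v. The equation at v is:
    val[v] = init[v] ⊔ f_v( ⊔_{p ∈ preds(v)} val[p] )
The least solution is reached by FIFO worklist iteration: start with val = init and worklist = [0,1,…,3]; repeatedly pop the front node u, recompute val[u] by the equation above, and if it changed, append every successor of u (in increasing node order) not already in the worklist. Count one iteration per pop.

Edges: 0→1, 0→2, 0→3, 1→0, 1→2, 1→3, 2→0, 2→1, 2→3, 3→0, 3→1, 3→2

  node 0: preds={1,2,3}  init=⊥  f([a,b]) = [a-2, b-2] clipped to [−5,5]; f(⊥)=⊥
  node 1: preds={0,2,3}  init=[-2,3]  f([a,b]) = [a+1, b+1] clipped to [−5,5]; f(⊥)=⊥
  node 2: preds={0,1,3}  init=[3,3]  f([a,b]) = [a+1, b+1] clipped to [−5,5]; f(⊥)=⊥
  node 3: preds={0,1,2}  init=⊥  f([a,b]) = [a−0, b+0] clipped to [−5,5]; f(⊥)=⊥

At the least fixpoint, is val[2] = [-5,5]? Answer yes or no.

Worklist (11 pops):
  #1 pop 0: in=[-2,3] → [-4,1] (was ⊥); enqueue []
  #2 pop 1: in=[-4,3] → [-3,4] (was [-2,3]); enqueue [0]
  #3 pop 2: in=[-4,4] → [-3,5] (was [3,3]); enqueue [1]
  #4 pop 3: in=[-4,5] → [-4,5] (was ⊥); enqueue [2]
  #5 pop 0: in=[-4,5] → [-5,3] (was [-4,1]); enqueue [3]
  #6 pop 1: in=[-5,5] → [-4,5] (was [-3,4]); enqueue [0]
  #7 pop 2: in=[-5,5] → [-4,5] (was [-3,5]); enqueue [1]
  #8 pop 3: in=[-5,5] → [-5,5] (was [-4,5]); enqueue [2]
  #9 pop 0: in=[-5,5] → [-5,3] (no change)
  #10 pop 1: in=[-5,5] → [-4,5] (no change)
  #11 pop 2: in=[-5,5] → [-4,5] (no change)

Fixpoint:
  val[0] = [-5,3]
  val[1] = [-4,5]
  val[2] = [-4,5]
  val[3] = [-5,5]

no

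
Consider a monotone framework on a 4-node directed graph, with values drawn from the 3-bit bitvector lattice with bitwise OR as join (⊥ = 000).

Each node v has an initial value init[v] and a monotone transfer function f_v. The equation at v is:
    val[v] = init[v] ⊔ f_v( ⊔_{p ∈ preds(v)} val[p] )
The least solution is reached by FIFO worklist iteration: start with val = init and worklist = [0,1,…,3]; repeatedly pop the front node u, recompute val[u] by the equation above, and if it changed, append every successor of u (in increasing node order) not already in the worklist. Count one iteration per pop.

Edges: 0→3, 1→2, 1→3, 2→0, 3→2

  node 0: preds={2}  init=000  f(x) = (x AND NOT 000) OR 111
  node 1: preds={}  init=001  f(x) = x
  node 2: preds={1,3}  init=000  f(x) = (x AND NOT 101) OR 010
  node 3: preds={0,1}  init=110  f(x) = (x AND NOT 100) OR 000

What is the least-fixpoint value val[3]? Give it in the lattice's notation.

111

Iteration log — 6 steps:
  step 1. node 0  ⊔preds=000  new=111  old=000  +wl: 
  step 2. node 1  ⊔preds=000  new=001  stable
  step 3. node 2  ⊔preds=111  new=010  old=000  +wl: 0
  step 4. node 3  ⊔preds=111  new=111  old=110  +wl: 2
  step 5. node 0  ⊔preds=010  new=111  stable
  step 6. node 2  ⊔preds=111  new=010  stable

Least fixpoint reached:
  node 0: 111
  node 1: 001
  node 2: 010
  node 3: 111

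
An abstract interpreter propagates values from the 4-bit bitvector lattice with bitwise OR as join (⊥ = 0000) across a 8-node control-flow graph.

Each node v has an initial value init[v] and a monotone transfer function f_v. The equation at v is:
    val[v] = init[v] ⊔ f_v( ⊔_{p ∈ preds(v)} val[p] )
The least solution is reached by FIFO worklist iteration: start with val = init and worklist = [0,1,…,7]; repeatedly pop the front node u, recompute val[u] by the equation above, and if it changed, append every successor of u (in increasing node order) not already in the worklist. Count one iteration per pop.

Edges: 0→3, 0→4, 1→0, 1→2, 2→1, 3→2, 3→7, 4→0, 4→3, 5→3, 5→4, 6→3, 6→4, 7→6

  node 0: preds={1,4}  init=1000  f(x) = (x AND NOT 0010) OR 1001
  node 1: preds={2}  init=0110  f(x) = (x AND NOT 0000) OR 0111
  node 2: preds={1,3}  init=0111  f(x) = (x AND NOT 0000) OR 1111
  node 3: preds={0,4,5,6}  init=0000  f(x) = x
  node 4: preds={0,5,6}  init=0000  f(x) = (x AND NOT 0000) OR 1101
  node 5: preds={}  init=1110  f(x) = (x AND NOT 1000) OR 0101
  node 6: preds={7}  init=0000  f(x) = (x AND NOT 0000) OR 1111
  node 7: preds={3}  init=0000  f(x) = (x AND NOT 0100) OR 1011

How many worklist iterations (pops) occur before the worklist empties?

Worklist (15 pops):
  #1 pop 0: in=0110 → 1101 (was 1000); enqueue []
  #2 pop 1: in=0111 → 0111 (was 0110); enqueue [0]
  #3 pop 2: in=0111 → 1111 (was 0111); enqueue [1]
  #4 pop 3: in=1111 → 1111 (was 0000); enqueue [2]
  #5 pop 4: in=1111 → 1111 (was 0000); enqueue [3]
  #6 pop 5: in=0000 → 1111 (was 1110); enqueue [4]
  #7 pop 6: in=0000 → 1111 (was 0000); enqueue []
  #8 pop 7: in=1111 → 1011 (was 0000); enqueue [6]
  #9 pop 0: in=1111 → 1101 (no change)
  #10 pop 1: in=1111 → 1111 (was 0111); enqueue [0]
  #11 pop 2: in=1111 → 1111 (no change)
  #12 pop 3: in=1111 → 1111 (no change)
  #13 pop 4: in=1111 → 1111 (no change)
  #14 pop 6: in=1011 → 1111 (no change)
  #15 pop 0: in=1111 → 1101 (no change)

Fixpoint:
  val[0] = 1101
  val[1] = 1111
  val[2] = 1111
  val[3] = 1111
  val[4] = 1111
  val[5] = 1111
  val[6] = 1111
  val[7] = 1011

15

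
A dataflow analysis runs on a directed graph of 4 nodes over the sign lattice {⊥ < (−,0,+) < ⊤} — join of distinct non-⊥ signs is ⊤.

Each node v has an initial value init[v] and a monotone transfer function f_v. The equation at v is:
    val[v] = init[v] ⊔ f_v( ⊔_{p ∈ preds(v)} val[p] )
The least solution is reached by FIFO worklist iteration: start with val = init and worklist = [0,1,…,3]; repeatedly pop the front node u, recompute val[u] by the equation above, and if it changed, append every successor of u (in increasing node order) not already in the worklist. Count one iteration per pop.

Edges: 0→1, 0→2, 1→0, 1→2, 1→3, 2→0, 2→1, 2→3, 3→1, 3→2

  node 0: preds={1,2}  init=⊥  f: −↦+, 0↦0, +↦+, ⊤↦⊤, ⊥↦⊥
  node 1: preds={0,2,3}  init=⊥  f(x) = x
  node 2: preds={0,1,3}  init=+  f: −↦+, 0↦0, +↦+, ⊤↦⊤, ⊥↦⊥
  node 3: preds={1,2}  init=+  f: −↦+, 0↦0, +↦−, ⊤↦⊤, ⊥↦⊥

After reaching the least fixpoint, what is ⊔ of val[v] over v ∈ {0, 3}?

⊤

Trace (11 dequeues):
  [1] u=0 | in + | out + | prev ⊥ | push {}
  [2] u=1 | in + | out + | prev ⊥ | push {0}
  [3] u=2 | in + | out + | ==
  [4] u=3 | in + | out ⊤ | prev + | push {1,2}
  [5] u=0 | in + | out + | ==
  [6] u=1 | in ⊤ | out ⊤ | prev + | push {0,3}
  [7] u=2 | in ⊤ | out ⊤ | prev + | push {1}
  [8] u=0 | in ⊤ | out ⊤ | prev + | push {2}
  [9] u=3 | in ⊤ | out ⊤ | ==
  [10] u=1 | in ⊤ | out ⊤ | ==
  [11] u=2 | in ⊤ | out ⊤ | ==

Converged values:
  [0] ⊤
  [1] ⊤
  [2] ⊤
  [3] ⊤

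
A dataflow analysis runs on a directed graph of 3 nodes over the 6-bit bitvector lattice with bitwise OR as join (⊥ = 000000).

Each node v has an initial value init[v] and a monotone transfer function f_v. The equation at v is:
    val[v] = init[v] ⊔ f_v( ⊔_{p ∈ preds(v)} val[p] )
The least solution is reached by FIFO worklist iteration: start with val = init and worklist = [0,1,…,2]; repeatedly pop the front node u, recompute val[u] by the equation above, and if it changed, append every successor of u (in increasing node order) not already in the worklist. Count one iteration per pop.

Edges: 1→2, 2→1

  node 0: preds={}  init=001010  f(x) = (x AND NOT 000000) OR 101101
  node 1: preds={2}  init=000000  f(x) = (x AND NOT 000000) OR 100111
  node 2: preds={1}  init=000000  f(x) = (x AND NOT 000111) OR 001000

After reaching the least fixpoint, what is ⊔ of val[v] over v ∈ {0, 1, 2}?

101111

Worklist (5 pops):
  #1 pop 0: in=000000 → 101111 (was 001010); enqueue []
  #2 pop 1: in=000000 → 100111 (was 000000); enqueue []
  #3 pop 2: in=100111 → 101000 (was 000000); enqueue [1]
  #4 pop 1: in=101000 → 101111 (was 100111); enqueue [2]
  #5 pop 2: in=101111 → 101000 (no change)

Fixpoint:
  val[0] = 101111
  val[1] = 101111
  val[2] = 101000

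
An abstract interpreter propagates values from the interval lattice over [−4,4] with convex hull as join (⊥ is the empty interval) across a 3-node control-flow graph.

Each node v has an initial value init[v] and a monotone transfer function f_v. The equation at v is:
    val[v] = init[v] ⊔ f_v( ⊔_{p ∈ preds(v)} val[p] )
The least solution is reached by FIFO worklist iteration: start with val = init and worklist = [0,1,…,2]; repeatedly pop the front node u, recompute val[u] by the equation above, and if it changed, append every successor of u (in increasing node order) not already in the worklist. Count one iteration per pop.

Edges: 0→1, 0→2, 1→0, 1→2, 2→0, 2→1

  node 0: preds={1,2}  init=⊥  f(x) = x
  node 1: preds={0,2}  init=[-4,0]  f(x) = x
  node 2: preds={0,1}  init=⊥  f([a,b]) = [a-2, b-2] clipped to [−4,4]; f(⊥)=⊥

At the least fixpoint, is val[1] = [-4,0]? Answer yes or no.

Iteration log — 5 steps:
  step 1. node 0  ⊔preds=[-4,0]  new=[-4,0]  old=⊥  +wl: 
  step 2. node 1  ⊔preds=[-4,0]  new=[-4,0]  stable
  step 3. node 2  ⊔preds=[-4,0]  new=[-4,-2]  old=⊥  +wl: 0,1
  step 4. node 0  ⊔preds=[-4,0]  new=[-4,0]  stable
  step 5. node 1  ⊔preds=[-4,0]  new=[-4,0]  stable

Least fixpoint reached:
  node 0: [-4,0]
  node 1: [-4,0]
  node 2: [-4,-2]

yes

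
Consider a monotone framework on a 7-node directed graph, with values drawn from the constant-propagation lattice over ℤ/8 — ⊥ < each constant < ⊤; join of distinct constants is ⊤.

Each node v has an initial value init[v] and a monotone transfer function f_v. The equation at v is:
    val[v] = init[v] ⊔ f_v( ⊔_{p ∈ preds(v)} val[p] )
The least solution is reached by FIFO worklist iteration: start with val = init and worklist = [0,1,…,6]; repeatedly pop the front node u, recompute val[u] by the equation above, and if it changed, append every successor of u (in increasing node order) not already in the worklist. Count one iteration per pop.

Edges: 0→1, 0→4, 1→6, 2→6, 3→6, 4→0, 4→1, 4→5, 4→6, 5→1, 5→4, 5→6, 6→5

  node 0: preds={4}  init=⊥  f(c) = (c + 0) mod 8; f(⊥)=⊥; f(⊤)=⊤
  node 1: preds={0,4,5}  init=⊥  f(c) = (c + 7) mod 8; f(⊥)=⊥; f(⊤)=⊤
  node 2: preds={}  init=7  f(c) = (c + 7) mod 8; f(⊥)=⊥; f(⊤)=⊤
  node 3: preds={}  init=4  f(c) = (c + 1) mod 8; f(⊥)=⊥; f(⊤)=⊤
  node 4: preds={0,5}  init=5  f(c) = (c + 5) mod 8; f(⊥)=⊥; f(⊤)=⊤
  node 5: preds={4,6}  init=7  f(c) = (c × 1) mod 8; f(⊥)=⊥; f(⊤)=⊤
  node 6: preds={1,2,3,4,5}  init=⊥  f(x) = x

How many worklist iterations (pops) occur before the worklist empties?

Trace (11 dequeues):
  [1] u=0 | in 5 | out 5 | prev ⊥ | push {}
  [2] u=1 | in ⊤ | out ⊤ | prev ⊥ | push {}
  [3] u=2 | in ⊥ | out 7 | ==
  [4] u=3 | in ⊥ | out 4 | ==
  [5] u=4 | in ⊤ | out ⊤ | prev 5 | push {0,1}
  [6] u=5 | in ⊤ | out ⊤ | prev 7 | push {4}
  [7] u=6 | in ⊤ | out ⊤ | prev ⊥ | push {5}
  [8] u=0 | in ⊤ | out ⊤ | prev 5 | push {}
  [9] u=1 | in ⊤ | out ⊤ | ==
  [10] u=4 | in ⊤ | out ⊤ | ==
  [11] u=5 | in ⊤ | out ⊤ | ==

Converged values:
  [0] ⊤
  [1] ⊤
  [2] 7
  [3] 4
  [4] ⊤
  [5] ⊤
  [6] ⊤

11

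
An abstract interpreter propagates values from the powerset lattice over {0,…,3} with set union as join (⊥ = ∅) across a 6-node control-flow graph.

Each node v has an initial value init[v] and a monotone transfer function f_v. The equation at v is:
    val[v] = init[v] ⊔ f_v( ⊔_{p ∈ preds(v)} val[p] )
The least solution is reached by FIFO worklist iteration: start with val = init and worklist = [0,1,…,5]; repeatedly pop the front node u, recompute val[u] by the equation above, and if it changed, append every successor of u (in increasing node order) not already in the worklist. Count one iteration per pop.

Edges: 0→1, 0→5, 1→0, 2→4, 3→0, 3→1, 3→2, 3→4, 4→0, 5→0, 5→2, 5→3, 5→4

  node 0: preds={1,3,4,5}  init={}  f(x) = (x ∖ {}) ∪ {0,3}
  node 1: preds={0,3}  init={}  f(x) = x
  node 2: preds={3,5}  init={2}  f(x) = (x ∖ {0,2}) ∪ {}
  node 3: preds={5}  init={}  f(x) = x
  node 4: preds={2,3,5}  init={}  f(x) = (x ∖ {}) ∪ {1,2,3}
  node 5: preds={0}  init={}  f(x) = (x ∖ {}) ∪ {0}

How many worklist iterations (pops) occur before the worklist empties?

Trace (19 dequeues):
  [1] u=0 | in {} | out {0,3} | prev {} | push {}
  [2] u=1 | in {0,3} | out {0,3} | prev {} | push {0}
  [3] u=2 | in {} | out {2} | ==
  [4] u=3 | in {} | out {} | ==
  [5] u=4 | in {2} | out {1,2,3} | prev {} | push {}
  [6] u=5 | in {0,3} | out {0,3} | prev {} | push {2,3,4}
  [7] u=0 | in {0,1,2,3} | out {0,1,2,3} | prev {0,3} | push {1,5}
  [8] u=2 | in {0,3} | out {2,3} | prev {2} | push {}
  [9] u=3 | in {0,3} | out {0,3} | prev {} | push {0,2}
  [10] u=4 | in {0,2,3} | out {0,1,2,3} | prev {1,2,3} | push {}
  [11] u=1 | in {0,1,2,3} | out {0,1,2,3} | prev {0,3} | push {}
  [12] u=5 | in {0,1,2,3} | out {0,1,2,3} | prev {0,3} | push {3,4}
  [13] u=0 | in {0,1,2,3} | out {0,1,2,3} | ==
  [14] u=2 | in {0,1,2,3} | out {1,2,3} | prev {2,3} | push {}
  [15] u=3 | in {0,1,2,3} | out {0,1,2,3} | prev {0,3} | push {0,1,2}
  [16] u=4 | in {0,1,2,3} | out {0,1,2,3} | ==
  [17] u=0 | in {0,1,2,3} | out {0,1,2,3} | ==
  [18] u=1 | in {0,1,2,3} | out {0,1,2,3} | ==
  [19] u=2 | in {0,1,2,3} | out {1,2,3} | ==

Converged values:
  [0] {0,1,2,3}
  [1] {0,1,2,3}
  [2] {1,2,3}
  [3] {0,1,2,3}
  [4] {0,1,2,3}
  [5] {0,1,2,3}

19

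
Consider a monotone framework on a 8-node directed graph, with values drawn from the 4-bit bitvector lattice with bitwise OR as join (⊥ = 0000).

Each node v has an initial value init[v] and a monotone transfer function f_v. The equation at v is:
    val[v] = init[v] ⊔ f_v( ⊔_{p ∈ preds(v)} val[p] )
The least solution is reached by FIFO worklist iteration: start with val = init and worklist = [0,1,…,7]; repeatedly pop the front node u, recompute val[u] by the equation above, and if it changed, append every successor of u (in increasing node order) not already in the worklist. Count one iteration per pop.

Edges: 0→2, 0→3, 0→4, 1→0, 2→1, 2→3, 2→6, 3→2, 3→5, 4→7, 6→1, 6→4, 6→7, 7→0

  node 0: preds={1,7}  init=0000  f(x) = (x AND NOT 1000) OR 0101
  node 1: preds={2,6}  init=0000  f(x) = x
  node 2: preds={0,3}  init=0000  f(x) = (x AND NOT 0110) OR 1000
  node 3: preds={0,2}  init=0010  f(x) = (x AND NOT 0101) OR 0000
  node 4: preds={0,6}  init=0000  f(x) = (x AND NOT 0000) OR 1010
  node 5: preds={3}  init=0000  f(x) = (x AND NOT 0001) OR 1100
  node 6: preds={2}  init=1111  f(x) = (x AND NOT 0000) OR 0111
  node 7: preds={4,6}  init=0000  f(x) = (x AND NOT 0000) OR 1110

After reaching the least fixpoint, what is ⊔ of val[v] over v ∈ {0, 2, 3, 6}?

1111

Iteration log — 13 steps:
  step 1. node 0  ⊔preds=0000  new=0101  old=0000  +wl: 
  step 2. node 1  ⊔preds=1111  new=1111  old=0000  +wl: 0
  step 3. node 2  ⊔preds=0111  new=1001  old=0000  +wl: 1
  step 4. node 3  ⊔preds=1101  new=1010  old=0010  +wl: 2
  step 5. node 4  ⊔preds=1111  new=1111  old=0000  +wl: 
  step 6. node 5  ⊔preds=1010  new=1110  old=0000  +wl: 
  step 7. node 6  ⊔preds=1001  new=1111  stable
  step 8. node 7  ⊔preds=1111  new=1111  old=0000  +wl: 
  step 9. node 0  ⊔preds=1111  new=0111  old=0101  +wl: 3,4
  step 10. node 1  ⊔preds=1111  new=1111  stable
  step 11. node 2  ⊔preds=1111  new=1001  stable
  step 12. node 3  ⊔preds=1111  new=1010  stable
  step 13. node 4  ⊔preds=1111  new=1111  stable

Least fixpoint reached:
  node 0: 0111
  node 1: 1111
  node 2: 1001
  node 3: 1010
  node 4: 1111
  node 5: 1110
  node 6: 1111
  node 7: 1111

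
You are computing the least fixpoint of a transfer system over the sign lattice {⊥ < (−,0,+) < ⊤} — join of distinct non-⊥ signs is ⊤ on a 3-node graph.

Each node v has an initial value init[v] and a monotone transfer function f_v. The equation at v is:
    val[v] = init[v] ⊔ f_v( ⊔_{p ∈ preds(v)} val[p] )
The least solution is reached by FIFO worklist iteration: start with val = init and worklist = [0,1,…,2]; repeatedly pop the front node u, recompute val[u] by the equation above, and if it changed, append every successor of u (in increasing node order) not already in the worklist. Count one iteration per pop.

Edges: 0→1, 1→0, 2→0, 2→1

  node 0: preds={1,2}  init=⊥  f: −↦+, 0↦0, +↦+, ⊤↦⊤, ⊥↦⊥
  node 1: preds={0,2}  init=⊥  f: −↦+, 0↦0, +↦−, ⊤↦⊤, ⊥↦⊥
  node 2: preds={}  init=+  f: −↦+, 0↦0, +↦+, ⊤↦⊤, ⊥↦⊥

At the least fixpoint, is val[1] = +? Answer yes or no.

no

Iteration log — 6 steps:
  step 1. node 0  ⊔preds=+  new=+  old=⊥  +wl: 
  step 2. node 1  ⊔preds=+  new=−  old=⊥  +wl: 0
  step 3. node 2  ⊔preds=⊥  new=+  stable
  step 4. node 0  ⊔preds=⊤  new=⊤  old=+  +wl: 1
  step 5. node 1  ⊔preds=⊤  new=⊤  old=−  +wl: 0
  step 6. node 0  ⊔preds=⊤  new=⊤  stable

Least fixpoint reached:
  node 0: ⊤
  node 1: ⊤
  node 2: +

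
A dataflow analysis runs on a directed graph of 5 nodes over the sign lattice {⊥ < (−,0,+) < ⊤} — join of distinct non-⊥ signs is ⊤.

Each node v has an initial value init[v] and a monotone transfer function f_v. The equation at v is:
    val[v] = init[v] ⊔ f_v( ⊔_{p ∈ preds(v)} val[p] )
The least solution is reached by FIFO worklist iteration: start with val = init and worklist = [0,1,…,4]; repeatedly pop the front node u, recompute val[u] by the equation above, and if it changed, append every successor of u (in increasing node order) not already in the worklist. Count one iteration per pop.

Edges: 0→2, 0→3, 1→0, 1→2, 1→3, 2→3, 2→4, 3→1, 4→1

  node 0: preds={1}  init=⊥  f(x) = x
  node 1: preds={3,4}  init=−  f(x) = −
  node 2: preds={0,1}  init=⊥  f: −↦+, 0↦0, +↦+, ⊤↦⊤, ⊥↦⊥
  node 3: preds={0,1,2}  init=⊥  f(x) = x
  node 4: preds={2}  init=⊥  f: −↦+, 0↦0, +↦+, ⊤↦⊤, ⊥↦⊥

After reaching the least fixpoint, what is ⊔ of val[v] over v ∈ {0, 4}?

Iteration log — 6 steps:
  step 1. node 0  ⊔preds=−  new=−  old=⊥  +wl: 
  step 2. node 1  ⊔preds=⊥  new=−  stable
  step 3. node 2  ⊔preds=−  new=+  old=⊥  +wl: 
  step 4. node 3  ⊔preds=⊤  new=⊤  old=⊥  +wl: 1
  step 5. node 4  ⊔preds=+  new=+  old=⊥  +wl: 
  step 6. node 1  ⊔preds=⊤  new=−  stable

Least fixpoint reached:
  node 0: −
  node 1: −
  node 2: +
  node 3: ⊤
  node 4: +

⊤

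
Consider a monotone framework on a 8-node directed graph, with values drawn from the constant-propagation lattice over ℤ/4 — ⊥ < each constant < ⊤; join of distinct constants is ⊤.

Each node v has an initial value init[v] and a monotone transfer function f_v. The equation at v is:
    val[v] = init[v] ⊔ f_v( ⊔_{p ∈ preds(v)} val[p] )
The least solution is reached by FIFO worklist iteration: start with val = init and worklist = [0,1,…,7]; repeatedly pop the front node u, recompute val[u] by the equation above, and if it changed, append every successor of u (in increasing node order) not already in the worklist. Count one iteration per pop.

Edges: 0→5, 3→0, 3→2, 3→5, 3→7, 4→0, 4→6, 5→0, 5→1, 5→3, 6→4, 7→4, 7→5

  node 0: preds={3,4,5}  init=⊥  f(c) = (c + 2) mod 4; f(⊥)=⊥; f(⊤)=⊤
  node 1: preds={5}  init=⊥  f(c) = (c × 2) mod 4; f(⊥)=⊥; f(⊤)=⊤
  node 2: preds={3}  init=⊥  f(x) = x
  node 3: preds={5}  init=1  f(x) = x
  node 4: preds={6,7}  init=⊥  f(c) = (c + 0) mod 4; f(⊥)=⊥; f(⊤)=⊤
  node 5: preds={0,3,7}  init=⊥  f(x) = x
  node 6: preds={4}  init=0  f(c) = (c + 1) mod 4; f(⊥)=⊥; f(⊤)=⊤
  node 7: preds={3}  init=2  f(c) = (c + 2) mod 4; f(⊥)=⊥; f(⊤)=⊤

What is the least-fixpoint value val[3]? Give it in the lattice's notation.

Worklist (16 pops):
  #1 pop 0: in=1 → 3 (was ⊥); enqueue []
  #2 pop 1: in=⊥ → ⊥ (no change)
  #3 pop 2: in=1 → 1 (was ⊥); enqueue []
  #4 pop 3: in=⊥ → 1 (no change)
  #5 pop 4: in=⊤ → ⊤ (was ⊥); enqueue [0]
  #6 pop 5: in=⊤ → ⊤ (was ⊥); enqueue [1,3]
  #7 pop 6: in=⊤ → ⊤ (was 0); enqueue [4]
  #8 pop 7: in=1 → ⊤ (was 2); enqueue [5]
  #9 pop 0: in=⊤ → ⊤ (was 3); enqueue []
  #10 pop 1: in=⊤ → ⊤ (was ⊥); enqueue []
  #11 pop 3: in=⊤ → ⊤ (was 1); enqueue [0,2,7]
  #12 pop 4: in=⊤ → ⊤ (no change)
  #13 pop 5: in=⊤ → ⊤ (no change)
  #14 pop 0: in=⊤ → ⊤ (no change)
  #15 pop 2: in=⊤ → ⊤ (was 1); enqueue []
  #16 pop 7: in=⊤ → ⊤ (no change)

Fixpoint:
  val[0] = ⊤
  val[1] = ⊤
  val[2] = ⊤
  val[3] = ⊤
  val[4] = ⊤
  val[5] = ⊤
  val[6] = ⊤
  val[7] = ⊤

⊤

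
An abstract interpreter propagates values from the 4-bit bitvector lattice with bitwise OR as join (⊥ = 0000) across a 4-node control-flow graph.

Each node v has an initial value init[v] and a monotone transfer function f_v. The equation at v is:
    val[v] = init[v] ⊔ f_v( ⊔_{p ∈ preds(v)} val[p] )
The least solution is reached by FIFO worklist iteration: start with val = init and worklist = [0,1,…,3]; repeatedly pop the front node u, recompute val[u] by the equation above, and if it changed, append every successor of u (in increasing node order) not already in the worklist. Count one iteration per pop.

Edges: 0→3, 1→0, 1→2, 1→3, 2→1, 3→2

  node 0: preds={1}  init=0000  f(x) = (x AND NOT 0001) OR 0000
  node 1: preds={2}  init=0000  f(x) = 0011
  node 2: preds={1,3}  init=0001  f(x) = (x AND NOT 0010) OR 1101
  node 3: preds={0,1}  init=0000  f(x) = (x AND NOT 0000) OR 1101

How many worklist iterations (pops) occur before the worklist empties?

Iteration log — 8 steps:
  step 1. node 0  ⊔preds=0000  new=0000  stable
  step 2. node 1  ⊔preds=0001  new=0011  old=0000  +wl: 0
  step 3. node 2  ⊔preds=0011  new=1101  old=0001  +wl: 1
  step 4. node 3  ⊔preds=0011  new=1111  old=0000  +wl: 2
  step 5. node 0  ⊔preds=0011  new=0010  old=0000  +wl: 3
  step 6. node 1  ⊔preds=1101  new=0011  stable
  step 7. node 2  ⊔preds=1111  new=1101  stable
  step 8. node 3  ⊔preds=0011  new=1111  stable

Least fixpoint reached:
  node 0: 0010
  node 1: 0011
  node 2: 1101
  node 3: 1111

8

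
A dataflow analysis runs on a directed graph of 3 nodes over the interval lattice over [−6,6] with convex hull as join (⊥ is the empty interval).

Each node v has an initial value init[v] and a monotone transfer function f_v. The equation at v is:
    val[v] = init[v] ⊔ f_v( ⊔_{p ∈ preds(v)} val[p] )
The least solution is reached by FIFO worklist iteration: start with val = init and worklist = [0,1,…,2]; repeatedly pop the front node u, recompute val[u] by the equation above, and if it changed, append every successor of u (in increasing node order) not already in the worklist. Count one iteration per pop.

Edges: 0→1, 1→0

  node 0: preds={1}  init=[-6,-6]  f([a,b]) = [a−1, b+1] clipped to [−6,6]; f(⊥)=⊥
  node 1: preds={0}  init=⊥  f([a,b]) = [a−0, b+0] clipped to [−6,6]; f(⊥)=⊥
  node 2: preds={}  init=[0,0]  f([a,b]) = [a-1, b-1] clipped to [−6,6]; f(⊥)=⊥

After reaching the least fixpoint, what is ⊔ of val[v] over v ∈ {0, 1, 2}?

[-6,6]

Worklist (28 pops):
  #1 pop 0: in=⊥ → [-6,-6] (no change)
  #2 pop 1: in=[-6,-6] → [-6,-6] (was ⊥); enqueue [0]
  #3 pop 2: in=⊥ → [0,0] (no change)
  #4 pop 0: in=[-6,-6] → [-6,-5] (was [-6,-6]); enqueue [1]
  #5 pop 1: in=[-6,-5] → [-6,-5] (was [-6,-6]); enqueue [0]
  #6 pop 0: in=[-6,-5] → [-6,-4] (was [-6,-5]); enqueue [1]
  #7 pop 1: in=[-6,-4] → [-6,-4] (was [-6,-5]); enqueue [0]
  #8 pop 0: in=[-6,-4] → [-6,-3] (was [-6,-4]); enqueue [1]
  #9 pop 1: in=[-6,-3] → [-6,-3] (was [-6,-4]); enqueue [0]
  #10 pop 0: in=[-6,-3] → [-6,-2] (was [-6,-3]); enqueue [1]
  #11 pop 1: in=[-6,-2] → [-6,-2] (was [-6,-3]); enqueue [0]
  #12 pop 0: in=[-6,-2] → [-6,-1] (was [-6,-2]); enqueue [1]
  #13 pop 1: in=[-6,-1] → [-6,-1] (was [-6,-2]); enqueue [0]
  #14 pop 0: in=[-6,-1] → [-6,0] (was [-6,-1]); enqueue [1]
  #15 pop 1: in=[-6,0] → [-6,0] (was [-6,-1]); enqueue [0]
  #16 pop 0: in=[-6,0] → [-6,1] (was [-6,0]); enqueue [1]
  #17 pop 1: in=[-6,1] → [-6,1] (was [-6,0]); enqueue [0]
  #18 pop 0: in=[-6,1] → [-6,2] (was [-6,1]); enqueue [1]
  #19 pop 1: in=[-6,2] → [-6,2] (was [-6,1]); enqueue [0]
  #20 pop 0: in=[-6,2] → [-6,3] (was [-6,2]); enqueue [1]
  #21 pop 1: in=[-6,3] → [-6,3] (was [-6,2]); enqueue [0]
  #22 pop 0: in=[-6,3] → [-6,4] (was [-6,3]); enqueue [1]
  #23 pop 1: in=[-6,4] → [-6,4] (was [-6,3]); enqueue [0]
  #24 pop 0: in=[-6,4] → [-6,5] (was [-6,4]); enqueue [1]
  #25 pop 1: in=[-6,5] → [-6,5] (was [-6,4]); enqueue [0]
  #26 pop 0: in=[-6,5] → [-6,6] (was [-6,5]); enqueue [1]
  #27 pop 1: in=[-6,6] → [-6,6] (was [-6,5]); enqueue [0]
  #28 pop 0: in=[-6,6] → [-6,6] (no change)

Fixpoint:
  val[0] = [-6,6]
  val[1] = [-6,6]
  val[2] = [0,0]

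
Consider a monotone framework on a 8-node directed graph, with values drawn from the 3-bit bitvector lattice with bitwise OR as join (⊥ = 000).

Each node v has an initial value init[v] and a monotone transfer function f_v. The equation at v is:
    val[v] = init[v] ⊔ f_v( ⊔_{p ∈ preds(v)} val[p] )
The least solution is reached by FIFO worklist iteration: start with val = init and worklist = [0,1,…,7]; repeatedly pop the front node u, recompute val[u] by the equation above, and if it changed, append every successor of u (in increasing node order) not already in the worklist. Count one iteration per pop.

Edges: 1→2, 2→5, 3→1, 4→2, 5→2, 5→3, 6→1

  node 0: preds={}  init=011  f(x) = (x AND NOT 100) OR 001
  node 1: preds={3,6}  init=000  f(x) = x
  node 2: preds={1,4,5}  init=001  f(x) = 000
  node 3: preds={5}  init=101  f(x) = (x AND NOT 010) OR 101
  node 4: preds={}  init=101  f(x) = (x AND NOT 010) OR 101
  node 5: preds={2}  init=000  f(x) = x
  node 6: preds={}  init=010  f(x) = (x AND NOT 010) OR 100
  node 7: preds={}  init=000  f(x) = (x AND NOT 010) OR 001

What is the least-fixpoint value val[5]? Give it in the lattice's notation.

001

Iteration log — 11 steps:
  step 1. node 0  ⊔preds=000  new=011  stable
  step 2. node 1  ⊔preds=111  new=111  old=000  +wl: 
  step 3. node 2  ⊔preds=111  new=001  stable
  step 4. node 3  ⊔preds=000  new=101  stable
  step 5. node 4  ⊔preds=000  new=101  stable
  step 6. node 5  ⊔preds=001  new=001  old=000  +wl: 2,3
  step 7. node 6  ⊔preds=000  new=110  old=010  +wl: 1
  step 8. node 7  ⊔preds=000  new=001  old=000  +wl: 
  step 9. node 2  ⊔preds=111  new=001  stable
  step 10. node 3  ⊔preds=001  new=101  stable
  step 11. node 1  ⊔preds=111  new=111  stable

Least fixpoint reached:
  node 0: 011
  node 1: 111
  node 2: 001
  node 3: 101
  node 4: 101
  node 5: 001
  node 6: 110
  node 7: 001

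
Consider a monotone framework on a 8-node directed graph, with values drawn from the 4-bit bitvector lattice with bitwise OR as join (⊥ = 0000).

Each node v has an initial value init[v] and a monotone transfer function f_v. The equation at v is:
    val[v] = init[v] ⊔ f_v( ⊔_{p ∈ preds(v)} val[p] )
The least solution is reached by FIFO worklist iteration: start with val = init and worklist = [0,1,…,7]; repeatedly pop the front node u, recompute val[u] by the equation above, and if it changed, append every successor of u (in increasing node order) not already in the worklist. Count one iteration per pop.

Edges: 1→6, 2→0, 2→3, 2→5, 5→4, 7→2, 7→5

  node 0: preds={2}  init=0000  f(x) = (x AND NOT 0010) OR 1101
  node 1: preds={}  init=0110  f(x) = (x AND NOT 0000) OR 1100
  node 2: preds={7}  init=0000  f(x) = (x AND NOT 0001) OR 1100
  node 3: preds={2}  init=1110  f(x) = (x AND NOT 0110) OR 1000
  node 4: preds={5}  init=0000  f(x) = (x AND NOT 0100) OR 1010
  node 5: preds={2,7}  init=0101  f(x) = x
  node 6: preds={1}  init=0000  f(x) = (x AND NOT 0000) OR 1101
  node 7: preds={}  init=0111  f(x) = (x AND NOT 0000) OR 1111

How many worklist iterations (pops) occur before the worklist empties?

Worklist (12 pops):
  #1 pop 0: in=0000 → 1101 (was 0000); enqueue []
  #2 pop 1: in=0000 → 1110 (was 0110); enqueue []
  #3 pop 2: in=0111 → 1110 (was 0000); enqueue [0]
  #4 pop 3: in=1110 → 1110 (no change)
  #5 pop 4: in=0101 → 1011 (was 0000); enqueue []
  #6 pop 5: in=1111 → 1111 (was 0101); enqueue [4]
  #7 pop 6: in=1110 → 1111 (was 0000); enqueue []
  #8 pop 7: in=0000 → 1111 (was 0111); enqueue [2,5]
  #9 pop 0: in=1110 → 1101 (no change)
  #10 pop 4: in=1111 → 1011 (no change)
  #11 pop 2: in=1111 → 1110 (no change)
  #12 pop 5: in=1111 → 1111 (no change)

Fixpoint:
  val[0] = 1101
  val[1] = 1110
  val[2] = 1110
  val[3] = 1110
  val[4] = 1011
  val[5] = 1111
  val[6] = 1111
  val[7] = 1111

12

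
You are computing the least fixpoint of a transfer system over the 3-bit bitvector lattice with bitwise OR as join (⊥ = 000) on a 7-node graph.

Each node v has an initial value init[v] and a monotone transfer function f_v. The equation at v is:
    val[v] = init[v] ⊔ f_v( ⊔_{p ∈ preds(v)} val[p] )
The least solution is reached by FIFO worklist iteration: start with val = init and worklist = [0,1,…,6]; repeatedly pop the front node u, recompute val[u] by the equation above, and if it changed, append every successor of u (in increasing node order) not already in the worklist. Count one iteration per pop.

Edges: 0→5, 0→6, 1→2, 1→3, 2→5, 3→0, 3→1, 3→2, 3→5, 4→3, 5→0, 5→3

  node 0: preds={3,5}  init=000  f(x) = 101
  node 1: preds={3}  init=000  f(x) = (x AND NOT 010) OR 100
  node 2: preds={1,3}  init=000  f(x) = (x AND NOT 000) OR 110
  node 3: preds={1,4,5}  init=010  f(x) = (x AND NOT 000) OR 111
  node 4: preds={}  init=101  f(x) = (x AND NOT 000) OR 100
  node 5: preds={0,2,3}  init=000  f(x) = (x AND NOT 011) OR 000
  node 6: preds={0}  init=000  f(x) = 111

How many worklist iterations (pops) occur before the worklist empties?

12

Iteration log — 12 steps:
  step 1. node 0  ⊔preds=010  new=101  old=000  +wl: 
  step 2. node 1  ⊔preds=010  new=100  old=000  +wl: 
  step 3. node 2  ⊔preds=110  new=110  old=000  +wl: 
  step 4. node 3  ⊔preds=101  new=111  old=010  +wl: 0,1,2
  step 5. node 4  ⊔preds=000  new=101  stable
  step 6. node 5  ⊔preds=111  new=100  old=000  +wl: 3
  step 7. node 6  ⊔preds=101  new=111  old=000  +wl: 
  step 8. node 0  ⊔preds=111  new=101  stable
  step 9. node 1  ⊔preds=111  new=101  old=100  +wl: 
  step 10. node 2  ⊔preds=111  new=111  old=110  +wl: 5
  step 11. node 3  ⊔preds=101  new=111  stable
  step 12. node 5  ⊔preds=111  new=100  stable

Least fixpoint reached:
  node 0: 101
  node 1: 101
  node 2: 111
  node 3: 111
  node 4: 101
  node 5: 100
  node 6: 111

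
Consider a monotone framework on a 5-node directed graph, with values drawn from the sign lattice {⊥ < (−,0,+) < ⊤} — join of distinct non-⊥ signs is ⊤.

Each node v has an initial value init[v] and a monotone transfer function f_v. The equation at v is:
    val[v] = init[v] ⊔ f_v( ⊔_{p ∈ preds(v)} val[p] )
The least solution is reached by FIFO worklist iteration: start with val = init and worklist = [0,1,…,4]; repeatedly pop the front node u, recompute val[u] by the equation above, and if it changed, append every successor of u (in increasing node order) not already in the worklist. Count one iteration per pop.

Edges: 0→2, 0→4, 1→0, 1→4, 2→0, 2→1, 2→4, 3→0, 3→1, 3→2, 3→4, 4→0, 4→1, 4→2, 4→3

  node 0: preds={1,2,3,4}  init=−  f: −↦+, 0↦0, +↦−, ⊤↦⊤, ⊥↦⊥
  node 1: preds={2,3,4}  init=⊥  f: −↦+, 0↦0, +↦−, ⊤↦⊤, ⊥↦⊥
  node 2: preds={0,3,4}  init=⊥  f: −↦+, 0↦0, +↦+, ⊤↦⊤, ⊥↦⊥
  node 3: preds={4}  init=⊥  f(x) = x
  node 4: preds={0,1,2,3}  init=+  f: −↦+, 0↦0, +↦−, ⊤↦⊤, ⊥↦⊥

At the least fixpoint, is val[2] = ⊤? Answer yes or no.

Iteration log — 13 steps:
  step 1. node 0  ⊔preds=+  new=−  stable
  step 2. node 1  ⊔preds=+  new=−  old=⊥  +wl: 0
  step 3. node 2  ⊔preds=⊤  new=⊤  old=⊥  +wl: 1
  step 4. node 3  ⊔preds=+  new=+  old=⊥  +wl: 2
  step 5. node 4  ⊔preds=⊤  new=⊤  old=+  +wl: 3
  step 6. node 0  ⊔preds=⊤  new=⊤  old=−  +wl: 4
  step 7. node 1  ⊔preds=⊤  new=⊤  old=−  +wl: 0
  step 8. node 2  ⊔preds=⊤  new=⊤  stable
  step 9. node 3  ⊔preds=⊤  new=⊤  old=+  +wl: 1,2
  step 10. node 4  ⊔preds=⊤  new=⊤  stable
  step 11. node 0  ⊔preds=⊤  new=⊤  stable
  step 12. node 1  ⊔preds=⊤  new=⊤  stable
  step 13. node 2  ⊔preds=⊤  new=⊤  stable

Least fixpoint reached:
  node 0: ⊤
  node 1: ⊤
  node 2: ⊤
  node 3: ⊤
  node 4: ⊤

yes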